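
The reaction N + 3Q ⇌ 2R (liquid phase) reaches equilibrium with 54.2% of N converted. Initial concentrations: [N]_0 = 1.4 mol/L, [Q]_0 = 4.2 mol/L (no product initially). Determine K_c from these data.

K_c = 0.505 (mol/L)^-2

Let X = conversion of N.
Concentrations: [N] = 1.4 − 1.4X; [Q] = 4.2 − 4.2X; [R] = 2.8X.
At X = 0.542: [N] = 0.641, [Q] = 1.92, [R] = 1.52.
K_c = [R]^2 / ([N] [Q]^3) = 0.505 (mol/L)^-2.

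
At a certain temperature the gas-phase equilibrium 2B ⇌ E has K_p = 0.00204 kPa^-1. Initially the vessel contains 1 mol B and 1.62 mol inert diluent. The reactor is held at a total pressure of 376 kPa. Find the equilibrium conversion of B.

X = 0.302

Basis: 1 mol B initially; let X = conversion of B. Extent ξ = 0.5X.
Species balance: n_B = 1 − X; n_E = 0.5X; n_I = 1.62 (inert).
Total moles n_T = 2.62 − 0.5X.
Mole fractions y_i = n_i/n_T; K_p = p_E / (p_B^2) with p_i = y_i·P.
This yields a degree-2 equation in X; solving on (0,1), X = 0.302.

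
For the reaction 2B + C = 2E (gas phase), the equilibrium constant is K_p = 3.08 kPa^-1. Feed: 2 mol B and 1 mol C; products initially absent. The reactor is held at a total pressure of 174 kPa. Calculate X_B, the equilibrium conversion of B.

X = 0.857

Basis: 2 mol B initially; let X = conversion of B. Extent ξ = X.
At extent ξ: n_B = 2 − 2X; n_C = 1 − X; n_E = 2X.
Total moles n_T = 3 − X.
With p_i = (n_i/n_T)P, K_p = p_E^2 / (p_B^2 p_C).
Setting this equal to 3.08 kPa^-1 and taking the physical root (0 < X < 1) gives X = 0.857.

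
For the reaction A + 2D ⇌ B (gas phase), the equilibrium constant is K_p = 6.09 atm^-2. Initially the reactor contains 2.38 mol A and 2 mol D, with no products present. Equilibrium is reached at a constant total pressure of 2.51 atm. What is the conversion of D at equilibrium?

Let X = conversion of D (basis 2 mol D); extent of reaction ξ = X.
Mole table: n_A = 2.38 − X; n_D = 2 − 2X; n_B = X.
Summing: n_T = 4.38 − 2X.
With p_i = (n_i/n_T)P, K_p = p_B / (p_A p_D^2).
This yields a degree-3 equation in X; solving on (0,1), X = 0.839.

X = 0.839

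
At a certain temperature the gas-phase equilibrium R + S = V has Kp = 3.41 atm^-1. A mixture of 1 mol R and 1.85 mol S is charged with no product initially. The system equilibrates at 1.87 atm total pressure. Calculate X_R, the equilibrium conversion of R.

Basis: 1 mol R initially; let X = conversion of R. Extent ξ = X.
Mole table: n_R = 1 − X; n_S = 1.85 − X; n_V = X.
n_T = Σnᵢ = 2.85 − X.
Mole fractions y_i = n_i/n_T; Kp = p_V / (p_R p_S) with p_i = y_i·P.
Setting this equal to 3.41 atm^-1 and taking the physical root (0 < X < 1) gives X = 0.768.

X = 0.768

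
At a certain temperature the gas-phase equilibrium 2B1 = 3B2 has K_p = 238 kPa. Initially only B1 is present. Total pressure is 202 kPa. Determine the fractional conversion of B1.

Take 1 mol B1 as basis and let X be its fractional conversion, so ξ = 0.5X.
Mole table: n_B1 = 1 − X; n_B2 = 1.5X.
Total moles n_T = 1 + 0.5X.
With p_i = (n_i/n_T)P, K_p = p_B2^3 / (p_B1^2).
This yields a degree-3 equation in X; solving on (0,1), X = 0.486.

X = 0.486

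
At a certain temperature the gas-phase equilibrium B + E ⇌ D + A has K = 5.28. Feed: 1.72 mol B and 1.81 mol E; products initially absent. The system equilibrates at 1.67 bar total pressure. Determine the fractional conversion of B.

X = 0.714

Basis: 1.72 mol B initially; let X = conversion of B. Extent ξ = 1.72X.
At extent ξ: n_B = 1.72 − 1.72X; n_E = 1.81 − 1.72X; n_D = 1.72X; n_A = 1.72X.
n_T stays at 3.53 (no change in mole number).
With p_i = (n_i/n_T)P, K = p_D p_A / (p_B p_E).
This yields a degree-2 equation in X; solving on (0,1), X = 0.714.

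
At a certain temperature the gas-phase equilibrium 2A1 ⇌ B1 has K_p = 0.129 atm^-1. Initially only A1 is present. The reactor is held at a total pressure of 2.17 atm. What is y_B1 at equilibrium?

Basis: 1 mol A1 initially; let X = conversion of A1. Extent ξ = 0.5X.
Species balance: n_A1 = 1 − X; n_B1 = 0.5X.
Total moles n_T = 1 − 0.5X.
Mole fractions y_i = n_i/n_T; K_p = p_B1 / (p_A1^2) with p_i = y_i·P.
Substituting and setting equal to 0.129 atm^-1 gives a polynomial in X; the root in (0,1) is X = 0.313.
Then n_B1 = 0.157, n_T = 0.843, so y_B1 = 0.186.

y_B1 = 0.186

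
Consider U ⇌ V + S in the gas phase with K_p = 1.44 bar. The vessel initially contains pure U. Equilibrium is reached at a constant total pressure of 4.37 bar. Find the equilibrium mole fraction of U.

y_U = 0.335

Take 1 mol U as basis and let X be its fractional conversion, so ξ = X.
Mole table: n_U = 1 − X; n_V = X; n_S = X.
n_T = Σnᵢ = 1 + X.
y_i = n_i/n_T, p_i = y_i·P. K_p = p_V p_S / (p_U).
This yields a degree-2 equation in X; solving on (0,1), X = 0.498.
Then n_U = 0.502, n_T = 1.5, so y_U = 0.335.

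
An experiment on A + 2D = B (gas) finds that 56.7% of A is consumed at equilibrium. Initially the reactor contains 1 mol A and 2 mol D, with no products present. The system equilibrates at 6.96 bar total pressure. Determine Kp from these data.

Kp = 0.126 bar^-2

Take 1 mol A as basis and let X be its fractional conversion, so ξ = X.
At extent ξ: n_A = 1 − X; n_D = 2 − 2X; n_B = X.
n_T = Σnᵢ = 3 − 2X.
At X = 0.567: n_A = 0.433, n_D = 0.866, n_B = 0.567, n_T = 1.87.
p_i = (n_i/n_T)·P. Kp = p_B / (p_A p_D^2) = 0.126 bar^-2.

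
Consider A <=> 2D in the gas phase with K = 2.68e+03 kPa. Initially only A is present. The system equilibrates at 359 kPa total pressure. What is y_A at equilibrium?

y_A = 0.107

Basis: 1 mol A initially; let X = conversion of A. Extent ξ = X.
Species balance: n_A = 1 − X; n_D = 2X.
Total moles n_T = 1 + X.
Mole fractions y_i = n_i/n_T; K = p_D^2 / (p_A) with p_i = y_i·P.
Equating to 2.68e+03 kPa and solving on 0 < X < 1: X = 0.807.
Then n_A = 0.193, n_T = 1.81, so y_A = 0.107.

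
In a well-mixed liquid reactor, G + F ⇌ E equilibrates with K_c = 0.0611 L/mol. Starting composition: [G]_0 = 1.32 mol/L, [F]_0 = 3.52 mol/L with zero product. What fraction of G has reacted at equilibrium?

Let X = conversion of G; extent ξ = 1.32·X mol/L.
Concentrations: [G] = 1.32 − 1.32X; [F] = 3.52 − 1.32X; [E] = 1.32X.
K_c = [E] / ([G] [F]).
Setting equal to 0.0611 and solving for X on (0,1) gives X = 0.168.

X = 0.168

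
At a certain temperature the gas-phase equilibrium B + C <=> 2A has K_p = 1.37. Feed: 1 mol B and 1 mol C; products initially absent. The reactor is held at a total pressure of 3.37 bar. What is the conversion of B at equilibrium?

Let X = conversion of B (basis 1 mol B); extent of reaction ξ = X.
Mole table: n_B = 1 − X; n_C = 1 − X; n_A = 2X.
Since Δν = 0, n_T = 2 throughout.
y_i = n_i/n_T, p_i = y_i·P. K_p = p_A^2 / (p_B p_C).
This yields a degree-2 equation in X; solving on (0,1), X = 0.369.

X = 0.369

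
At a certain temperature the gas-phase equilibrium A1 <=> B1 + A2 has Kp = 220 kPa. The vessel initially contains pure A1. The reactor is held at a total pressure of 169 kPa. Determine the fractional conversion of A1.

X = 0.752

Basis: 1 mol A1 initially; let X = conversion of A1. Extent ξ = X.
Species balance: n_A1 = 1 − X; n_B1 = X; n_A2 = X.
Total moles n_T = 1 + X.
Mole fractions y_i = n_i/n_T; Kp = p_B1 p_A2 / (p_A1) with p_i = y_i·P.
Substituting and setting equal to 220 kPa gives a polynomial in X; the root in (0,1) is X = 0.752.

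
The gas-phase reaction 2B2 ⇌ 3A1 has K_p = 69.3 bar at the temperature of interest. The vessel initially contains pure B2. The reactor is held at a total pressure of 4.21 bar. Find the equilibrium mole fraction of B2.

Let X = conversion of B2 (basis 1 mol B2); extent of reaction ξ = 0.5X.
Mole table: n_B2 = 1 − X; n_A1 = 1.5X.
Summing: n_T = 1 + 0.5X.
Mole fractions y_i = n_i/n_T; K_p = p_A1^3 / (p_B2^2) with p_i = y_i·P.
Equating to 69.3 bar and solving on 0 < X < 1: X = 0.749.
Then n_B2 = 0.251, n_T = 1.37, so y_B2 = 0.182.

y_B2 = 0.182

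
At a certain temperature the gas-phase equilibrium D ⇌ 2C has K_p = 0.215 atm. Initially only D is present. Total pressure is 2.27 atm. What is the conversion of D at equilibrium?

X = 0.152

Take 1 mol D as basis and let X be its fractional conversion, so ξ = X.
Mole table: n_D = 1 − X; n_C = 2X.
n_T = Σnᵢ = 1 + X.
y_i = n_i/n_T, p_i = y_i·P. K_p = p_C^2 / (p_D).
This yields a degree-2 equation in X; solving on (0,1), X = 0.152.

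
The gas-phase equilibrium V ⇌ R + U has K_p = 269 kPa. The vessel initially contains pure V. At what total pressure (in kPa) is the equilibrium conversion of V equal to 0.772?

Let X = conversion of V (basis 1 mol V); extent of reaction ξ = X.
At extent ξ: n_V = 1 − X; n_R = X; n_U = X.
Total moles n_T = 1 + X.
K_p = p_R p_U / (p_V) with p_i = (n_i/n_T)·P.
At X = 0.772: the mole-fraction product g(X) = Π y_i^ν_i = 1.475. Since K_p = g(X)·P^{1}, P = (K_p/g)^(1/1) = (269/1.475)^(1/1) = 182 kPa.

P = 182 kPa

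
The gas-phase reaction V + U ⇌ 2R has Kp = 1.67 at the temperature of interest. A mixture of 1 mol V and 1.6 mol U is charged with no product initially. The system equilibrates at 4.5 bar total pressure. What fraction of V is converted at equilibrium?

Take 1 mol V as basis and let X be its fractional conversion, so ξ = X.
Moles: n_V = 1 − X; n_U = 1.6 − X; n_R = 2X.
Since Δν = 0, n_T = 2.6 throughout.
y_i = n_i/n_T, p_i = y_i·P. Kp = p_R^2 / (p_V p_U).
Setting this equal to 1.67 and taking the physical root (0 < X < 1) gives X = 0.488.

X = 0.488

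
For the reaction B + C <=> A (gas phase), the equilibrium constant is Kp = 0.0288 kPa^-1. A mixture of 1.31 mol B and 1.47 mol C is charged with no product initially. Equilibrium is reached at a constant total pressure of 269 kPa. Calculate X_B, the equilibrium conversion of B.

Let X = conversion of B (basis 1.31 mol B); extent of reaction ξ = 1.31X.
Species balance: n_B = 1.31 − 1.31X; n_C = 1.47 − 1.31X; n_A = 1.31X.
Total moles n_T = 2.78 − 1.31X.
With p_i = (n_i/n_T)P, Kp = p_A / (p_B p_C).
This yields a degree-2 equation in X; solving on (0,1), X = 0.698.

X = 0.698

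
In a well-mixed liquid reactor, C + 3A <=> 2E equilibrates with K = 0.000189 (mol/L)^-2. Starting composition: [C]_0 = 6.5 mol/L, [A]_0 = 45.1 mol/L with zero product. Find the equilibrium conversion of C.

Let X = conversion of C; extent ξ = 6.5·X mol/L.
Concentrations: [C] = 6.5 − 6.5X; [A] = 45.1 − 19.5X; [E] = 13X.
K = [E]^2 / ([C] [A]^3).
Solving K = 0.000189 for X ∈ (0,1): X = 0.443.

X = 0.443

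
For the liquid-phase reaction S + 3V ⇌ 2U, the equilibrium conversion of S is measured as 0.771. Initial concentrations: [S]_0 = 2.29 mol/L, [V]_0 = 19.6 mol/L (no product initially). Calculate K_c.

Let X = conversion of S.
Concentrations: [S] = 2.29 − 2.29X; [V] = 19.6 − 6.87X; [U] = 4.58X.
At X = 0.771: [S] = 0.524, [V] = 14.3, [U] = 3.53.
K_c = [U]^2 / ([S] [V]^3) = 0.00813 (mol/L)^-2.

K_c = 0.00813 (mol/L)^-2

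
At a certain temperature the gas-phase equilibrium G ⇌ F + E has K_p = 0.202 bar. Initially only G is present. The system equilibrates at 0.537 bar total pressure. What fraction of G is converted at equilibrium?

Take 1 mol G as basis and let X be its fractional conversion, so ξ = X.
At extent ξ: n_G = 1 − X; n_F = X; n_E = X.
Summing: n_T = 1 + X.
With p_i = (n_i/n_T)P, K_p = p_F p_E / (p_G).
Equating to 0.202 bar and solving on 0 < X < 1: X = 0.523.

X = 0.523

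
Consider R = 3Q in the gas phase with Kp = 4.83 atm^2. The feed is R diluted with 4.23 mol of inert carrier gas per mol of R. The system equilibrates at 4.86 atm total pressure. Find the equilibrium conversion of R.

X = 0.522

Take 1 mol R as basis and let X be its fractional conversion, so ξ = X.
Moles: n_R = 1 − X; n_Q = 3X; n_I = 4.23 (inert).
Total moles n_T = 5.23 + 2X.
With p_i = (n_i/n_T)P, Kp = p_Q^3 / (p_R).
Setting this equal to 4.83 atm^2 and taking the physical root (0 < X < 1) gives X = 0.522.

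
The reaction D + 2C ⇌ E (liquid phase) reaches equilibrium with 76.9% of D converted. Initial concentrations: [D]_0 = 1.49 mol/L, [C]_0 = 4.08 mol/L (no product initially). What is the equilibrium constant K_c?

K_c = 1.04 (mol/L)^-2

Let X = conversion of D.
Concentrations: [D] = 1.49 − 1.49X; [C] = 4.08 − 2.98X; [E] = 1.49X.
At X = 0.769: [D] = 0.344, [C] = 1.79, [E] = 1.15.
K_c = [E] / ([D] [C]^2) = 1.04 (mol/L)^-2.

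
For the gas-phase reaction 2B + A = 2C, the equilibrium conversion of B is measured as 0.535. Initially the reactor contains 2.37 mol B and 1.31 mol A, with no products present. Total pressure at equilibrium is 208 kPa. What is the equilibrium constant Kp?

Let X = conversion of B (basis 2.37 mol B); extent of reaction ξ = 1.19X.
Mole table: n_B = 2.37 − 2.37X; n_A = 1.31 − 1.19X; n_C = 2.37X.
Summing: n_T = 3.68 − 1.19X.
At X = 0.535: n_B = 1.1, n_A = 0.676, n_C = 1.27, n_T = 3.05.
p_i = (n_i/n_T)·P. Kp = p_C^2 / (p_B^2 p_A) = 0.0287 kPa^-1.

Kp = 0.0287 kPa^-1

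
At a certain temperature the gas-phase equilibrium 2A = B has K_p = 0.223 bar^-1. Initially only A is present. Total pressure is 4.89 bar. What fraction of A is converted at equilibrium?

X = 0.568

Basis: 1 mol A initially; let X = conversion of A. Extent ξ = 0.5X.
Mole table: n_A = 1 − X; n_B = 0.5X.
Summing: n_T = 1 − 0.5X.
y_i = n_i/n_T, p_i = y_i·P. K_p = p_B / (p_A^2).
Equating to 0.223 bar^-1 and solving on 0 < X < 1: X = 0.568.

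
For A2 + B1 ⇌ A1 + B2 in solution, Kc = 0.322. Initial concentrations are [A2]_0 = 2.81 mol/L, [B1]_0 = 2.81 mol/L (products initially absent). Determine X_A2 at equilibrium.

Let X = conversion of A2; extent ξ = 2.81·X mol/L.
Concentrations: [A2] = 2.81 − 2.81X; [B1] = 2.81 − 2.81X; [A1] = 2.81X; [B2] = 2.81X.
Kc = [A1] [B2] / ([A2] [B1]).
Setting equal to 0.322 and solving for X on (0,1) gives X = 0.362.

X = 0.362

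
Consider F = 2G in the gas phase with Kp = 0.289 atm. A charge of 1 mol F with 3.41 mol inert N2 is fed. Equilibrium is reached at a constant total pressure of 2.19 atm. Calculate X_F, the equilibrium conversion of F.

X = 0.325

Let X = conversion of F (basis 1 mol F); extent of reaction ξ = X.
Species balance: n_F = 1 − X; n_G = 2X; n_I = 3.41 (inert).
Summing: n_T = 4.41 + X.
Mole fractions y_i = n_i/n_T; Kp = p_G^2 / (p_F) with p_i = y_i·P.
Setting this equal to 0.289 atm and taking the physical root (0 < X < 1) gives X = 0.325.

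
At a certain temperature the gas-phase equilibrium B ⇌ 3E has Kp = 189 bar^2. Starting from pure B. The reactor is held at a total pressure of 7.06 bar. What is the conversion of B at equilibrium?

Let X = conversion of B (basis 1 mol B); extent of reaction ξ = X.
Moles: n_B = 1 − X; n_E = 3X.
Total moles n_T = 1 + 2X.
With p_i = (n_i/n_T)P, Kp = p_E^3 / (p_B).
Substituting and setting equal to 189 bar^2 gives a polynomial in X; the root in (0,1) is X = 0.640.

X = 0.640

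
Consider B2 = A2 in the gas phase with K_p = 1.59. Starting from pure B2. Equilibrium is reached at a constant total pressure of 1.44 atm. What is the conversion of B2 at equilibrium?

X = 0.614

Basis: 1 mol B2 initially; let X = conversion of B2. Extent ξ = X.
At extent ξ: n_B2 = 1 − X; n_A2 = X.
Total moles n_T = 1 (Δν = 0, constant).
Mole fractions y_i = n_i/n_T; K_p = p_A2 / (p_B2) with p_i = y_i·P.
This yields a degree-1 equation in X; solving on (0,1), X = 0.614.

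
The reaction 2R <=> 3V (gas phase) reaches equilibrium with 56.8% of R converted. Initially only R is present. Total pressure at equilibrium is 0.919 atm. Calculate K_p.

Take 1 mol R as basis and let X be its fractional conversion, so ξ = 0.5X.
Species balance: n_R = 1 − X; n_V = 1.5X.
n_T = Σnᵢ = 1 + 0.5X.
At X = 0.568: n_R = 0.432, n_V = 0.852, n_T = 1.28.
p_i = (n_i/n_T)·P. K_p = p_V^3 / (p_R^2) = 2.37 atm.

K_p = 2.37 atm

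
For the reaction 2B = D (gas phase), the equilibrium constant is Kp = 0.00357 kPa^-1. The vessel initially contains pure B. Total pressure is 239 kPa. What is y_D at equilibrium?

Let X = conversion of B (basis 1 mol B); extent of reaction ξ = 0.5X.
Mole table: n_B = 1 − X; n_D = 0.5X.
Summing: n_T = 1 − 0.5X.
With p_i = (n_i/n_T)P, Kp = p_D / (p_B^2).
This yields a degree-2 equation in X; solving on (0,1), X = 0.524.
Then n_D = 0.262, n_T = 0.738, so y_D = 0.355.

y_D = 0.355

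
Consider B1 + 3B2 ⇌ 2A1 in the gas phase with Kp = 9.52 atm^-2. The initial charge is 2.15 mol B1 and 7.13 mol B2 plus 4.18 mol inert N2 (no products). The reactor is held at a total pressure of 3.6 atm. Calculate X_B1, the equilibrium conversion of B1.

X = 0.728

Let X = conversion of B1 (basis 2.15 mol B1); extent of reaction ξ = 2.15X.
Species balance: n_B1 = 2.15 − 2.15X; n_B2 = 7.13 − 6.45X; n_A1 = 4.3X; n_I = 4.18 (inert).
Summing: n_T = 13.5 − 4.3X.
y_i = n_i/n_T, p_i = y_i·P. Kp = p_A1^2 / (p_B1 p_B2^3).
Setting this equal to 9.52 atm^-2 and taking the physical root (0 < X < 1) gives X = 0.728.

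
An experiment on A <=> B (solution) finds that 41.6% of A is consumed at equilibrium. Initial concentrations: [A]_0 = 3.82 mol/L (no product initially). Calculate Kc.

Kc = 0.712

Let X = conversion of A.
Concentrations: [A] = 3.82 − 3.82X; [B] = 3.82X.
At X = 0.416: [A] = 2.23, [B] = 1.59.
Kc = [B] / ([A]) = 0.712.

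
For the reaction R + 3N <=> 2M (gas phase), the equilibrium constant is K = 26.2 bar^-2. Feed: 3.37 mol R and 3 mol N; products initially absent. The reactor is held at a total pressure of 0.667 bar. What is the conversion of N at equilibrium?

Basis: 3 mol N initially; let X = conversion of N. Extent ξ = X.
Species balance: n_R = 3.37 − X; n_N = 3 − 3X; n_M = 2X.
n_T = Σnᵢ = 6.37 − 2X.
With p_i = (n_i/n_T)P, K = p_M^2 / (p_R p_N^3).
Equating to 26.2 bar^-2 and solving on 0 < X < 1: X = 0.635.

X = 0.635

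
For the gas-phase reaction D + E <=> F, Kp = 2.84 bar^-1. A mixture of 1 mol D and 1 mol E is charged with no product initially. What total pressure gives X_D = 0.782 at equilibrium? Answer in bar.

P = 7.06 bar

Take 1 mol D as basis and let X be its fractional conversion, so ξ = X.
Mole table: n_D = 1 − X; n_E = 1 − X; n_F = X.
n_T = Σnᵢ = 2 − X.
Kp = p_F / (p_D p_E) with p_i = (n_i/n_T)·P.
At X = 0.782: the mole-fraction product g(X) = Π y_i^ν_i = 20.04. Since Kp = g(X)·P^{-1}, P = (g/Kp)^(1/1) = (20.04/2.84)^(1/1) = 7.06 bar.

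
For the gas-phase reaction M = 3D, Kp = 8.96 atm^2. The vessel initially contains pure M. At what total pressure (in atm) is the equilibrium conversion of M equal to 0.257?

P = 5.77 atm

Take 1 mol M as basis and let X be its fractional conversion, so ξ = X.
At extent ξ: n_M = 1 − X; n_D = 3X.
n_T = Σnᵢ = 1 + 2X.
Kp = p_D^3 / (p_M) with p_i = (n_i/n_T)·P.
At X = 0.257: the mole-fraction product g(X) = Π y_i^ν_i = 0.2691. Since Kp = g(X)·P^{2}, P = (Kp/g)^(1/2) = (8.96/0.2691)^(1/2) = 5.77 atm.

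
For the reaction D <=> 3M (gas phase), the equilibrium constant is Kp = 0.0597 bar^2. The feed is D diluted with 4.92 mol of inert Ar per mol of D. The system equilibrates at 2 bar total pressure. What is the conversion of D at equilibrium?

Let X = conversion of D (basis 1 mol D); extent of reaction ξ = X.
At extent ξ: n_D = 1 − X; n_M = 3X; n_I = 4.92 (inert).
n_T = Σnᵢ = 5.92 + 2X.
With p_i = (n_i/n_T)P, Kp = p_M^3 / (p_D).
This yields a degree-3 equation in X; solving on (0,1), X = 0.257.

X = 0.257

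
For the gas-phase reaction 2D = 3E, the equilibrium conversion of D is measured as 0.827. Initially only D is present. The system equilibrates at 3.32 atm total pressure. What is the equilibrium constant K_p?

Let X = conversion of D (basis 1 mol D); extent of reaction ξ = 0.5X.
At extent ξ: n_D = 1 − X; n_E = 1.5X.
n_T = Σnᵢ = 1 + 0.5X.
At X = 0.827: n_D = 0.173, n_E = 1.24, n_T = 1.41.
p_i = (n_i/n_T)·P. K_p = p_E^3 / (p_D^2) = 150 atm.

K_p = 150 atm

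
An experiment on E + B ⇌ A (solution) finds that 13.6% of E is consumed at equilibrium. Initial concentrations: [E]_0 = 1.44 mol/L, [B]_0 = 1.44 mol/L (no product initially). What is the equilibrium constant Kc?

Let X = conversion of E.
Concentrations: [E] = 1.44 − 1.44X; [B] = 1.44 − 1.44X; [A] = 1.44X.
At X = 0.136: [E] = 1.24, [B] = 1.24, [A] = 0.196.
Kc = [A] / ([E] [B]) = 0.127 L/mol.

Kc = 0.127 L/mol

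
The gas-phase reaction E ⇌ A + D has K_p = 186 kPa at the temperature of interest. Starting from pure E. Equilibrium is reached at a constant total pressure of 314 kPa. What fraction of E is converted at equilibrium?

X = 0.610

Basis: 1 mol E initially; let X = conversion of E. Extent ξ = X.
Mole table: n_E = 1 − X; n_A = X; n_D = X.
Total moles n_T = 1 + X.
Mole fractions y_i = n_i/n_T; K_p = p_A p_D / (p_E) with p_i = y_i·P.
Setting this equal to 186 kPa and taking the physical root (0 < X < 1) gives X = 0.610.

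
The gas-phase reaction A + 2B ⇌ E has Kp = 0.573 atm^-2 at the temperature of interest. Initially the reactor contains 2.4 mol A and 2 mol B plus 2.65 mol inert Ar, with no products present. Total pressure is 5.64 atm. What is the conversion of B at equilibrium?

X = 0.603

Basis: 2 mol B initially; let X = conversion of B. Extent ξ = X.
Moles: n_A = 2.4 − X; n_B = 2 − 2X; n_E = X; n_I = 2.65 (inert).
Total moles n_T = 7.05 − 2X.
Mole fractions y_i = n_i/n_T; Kp = p_E / (p_A p_B^2) with p_i = y_i·P.
Substituting and setting equal to 0.573 atm^-2 gives a polynomial in X; the root in (0,1) is X = 0.603.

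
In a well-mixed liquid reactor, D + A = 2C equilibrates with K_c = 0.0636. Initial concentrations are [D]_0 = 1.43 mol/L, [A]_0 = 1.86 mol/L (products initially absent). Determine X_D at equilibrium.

Let X = conversion of D; extent ξ = 1.43·X mol/L.
Concentrations: [D] = 1.43 − 1.43X; [A] = 1.86 − 1.43X; [C] = 2.86X.
K_c = [C]^2 / ([D] [A]).
Equating to 0.0636: the physical root is X = 0.128.

X = 0.128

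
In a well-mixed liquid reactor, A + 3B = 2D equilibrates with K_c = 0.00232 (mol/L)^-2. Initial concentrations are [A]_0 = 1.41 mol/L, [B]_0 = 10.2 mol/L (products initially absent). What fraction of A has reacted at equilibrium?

X = 0.394

Let X = conversion of A; extent ξ = 1.41·X mol/L.
Concentrations: [A] = 1.41 − 1.41X; [B] = 10.2 − 4.23X; [D] = 2.82X.
K_c = [D]^2 / ([A] [B]^3).
This equals 0.00232 at X = 0.394 (the root in 0 < X < 1).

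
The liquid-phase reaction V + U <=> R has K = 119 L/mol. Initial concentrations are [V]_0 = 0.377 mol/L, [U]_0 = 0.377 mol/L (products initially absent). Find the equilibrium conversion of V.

Let X = conversion of V; extent ξ = 0.377·X mol/L.
Concentrations: [V] = 0.377 − 0.377X; [U] = 0.377 − 0.377X; [R] = 0.377X.
K = [R] / ([V] [U]).
Equating to 119 L/mol: the physical root is X = 0.861.

X = 0.861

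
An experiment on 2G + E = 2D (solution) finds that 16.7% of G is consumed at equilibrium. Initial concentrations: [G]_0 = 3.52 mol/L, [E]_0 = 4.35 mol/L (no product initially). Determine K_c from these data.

K_c = 0.00991 L/mol

Let X = conversion of G.
Concentrations: [G] = 3.52 − 3.52X; [E] = 4.35 − 1.76X; [D] = 3.52X.
At X = 0.167: [G] = 2.93, [E] = 4.06, [D] = 0.588.
K_c = [D]^2 / ([G]^2 [E]) = 0.00991 L/mol.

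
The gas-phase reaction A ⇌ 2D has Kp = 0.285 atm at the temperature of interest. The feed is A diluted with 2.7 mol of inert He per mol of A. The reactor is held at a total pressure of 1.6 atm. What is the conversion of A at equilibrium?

X = 0.344

Take 1 mol A as basis and let X be its fractional conversion, so ξ = X.
Moles: n_A = 1 − X; n_D = 2X; n_I = 2.7 (inert).
n_T = Σnᵢ = 3.7 + X.
Mole fractions y_i = n_i/n_T; Kp = p_D^2 / (p_A) with p_i = y_i·P.
Substituting and setting equal to 0.285 atm gives a polynomial in X; the root in (0,1) is X = 0.344.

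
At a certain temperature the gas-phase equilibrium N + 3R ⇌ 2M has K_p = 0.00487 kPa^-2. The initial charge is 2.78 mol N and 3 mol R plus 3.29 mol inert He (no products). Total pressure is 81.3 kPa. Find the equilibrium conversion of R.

Take 3 mol R as basis and let X be its fractional conversion, so ξ = X.
At extent ξ: n_N = 2.78 − X; n_R = 3 − 3X; n_M = 2X; n_I = 3.29 (inert).
n_T = Σnᵢ = 9.07 − 2X.
Mole fractions y_i = n_i/n_T; K_p = p_M^2 / (p_N p_R^3) with p_i = y_i·P.
Substituting and setting equal to 0.00487 kPa^-2 gives a polynomial in X; the root in (0,1) is X = 0.628.

X = 0.628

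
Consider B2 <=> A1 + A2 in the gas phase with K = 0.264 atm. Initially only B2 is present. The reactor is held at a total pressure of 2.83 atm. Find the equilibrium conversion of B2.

Take 1 mol B2 as basis and let X be its fractional conversion, so ξ = X.
At extent ξ: n_B2 = 1 − X; n_A1 = X; n_A2 = X.
Summing: n_T = 1 + X.
y_i = n_i/n_T, p_i = y_i·P. K = p_A1 p_A2 / (p_B2).
Substituting and setting equal to 0.264 atm gives a polynomial in X; the root in (0,1) is X = 0.292.

X = 0.292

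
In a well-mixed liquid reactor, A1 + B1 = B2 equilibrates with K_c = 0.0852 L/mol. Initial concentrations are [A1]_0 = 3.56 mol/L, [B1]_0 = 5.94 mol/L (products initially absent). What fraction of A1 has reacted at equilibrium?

Let X = conversion of A1; extent ξ = 3.56·X mol/L.
Concentrations: [A1] = 3.56 − 3.56X; [B1] = 5.94 − 3.56X; [B2] = 3.56X.
K_c = [B2] / ([A1] [B1]).
This equals 0.0852 at X = 0.294 (the root in 0 < X < 1).

X = 0.294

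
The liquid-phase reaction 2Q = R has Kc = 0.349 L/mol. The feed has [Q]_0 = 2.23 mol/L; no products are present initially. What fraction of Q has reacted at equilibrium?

Let X = conversion of Q; extent ξ = 2.23X/2 mol/L.
Concentrations: [Q] = 2.23 − 2.23X; [R] = 1.11X.
Kc = [R] / ([Q]^2).
Equating to 0.349 L/mol: the physical root is X = 0.458.

X = 0.458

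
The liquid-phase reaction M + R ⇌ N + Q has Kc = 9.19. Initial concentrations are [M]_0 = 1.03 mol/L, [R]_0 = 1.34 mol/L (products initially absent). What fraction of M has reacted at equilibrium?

Let X = conversion of M; extent ξ = 1.03·X mol/L.
Concentrations: [M] = 1.03 − 1.03X; [R] = 1.34 − 1.03X; [N] = 1.03X; [Q] = 1.03X.
Kc = [N] [Q] / ([M] [R]).
This equals 9.19 at X = 0.836 (the root in 0 < X < 1).

X = 0.836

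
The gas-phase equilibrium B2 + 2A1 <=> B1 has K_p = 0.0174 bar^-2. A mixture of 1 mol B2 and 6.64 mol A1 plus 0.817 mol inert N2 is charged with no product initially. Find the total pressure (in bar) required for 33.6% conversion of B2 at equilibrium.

Take 1 mol B2 as basis and let X be its fractional conversion, so ξ = X.
At extent ξ: n_B2 = 1 − X; n_A1 = 6.64 − 2X; n_B1 = X; n_I = 0.817 (inert).
Summing: n_T = 8.46 − 2X.
K_p = p_B1 / (p_B2 p_A1^2) with p_i = (n_i/n_T)·P.
At X = 0.336: the mole-fraction product g(X) = Π y_i^ν_i = 0.8611. Since K_p = g(X)·P^{-2}, P = (g/K_p)^(1/2) = (0.8611/0.0174)^(1/2) = 7.03 bar.

P = 7.03 bar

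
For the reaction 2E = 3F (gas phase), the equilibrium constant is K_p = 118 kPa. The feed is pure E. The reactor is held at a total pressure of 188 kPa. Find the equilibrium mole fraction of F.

Let X = conversion of E (basis 1 mol E); extent of reaction ξ = 0.5X.
At extent ξ: n_E = 1 − X; n_F = 1.5X.
n_T = Σnᵢ = 1 + 0.5X.
With p_i = (n_i/n_T)P, K_p = p_F^3 / (p_E^2).
This yields a degree-3 equation in X; solving on (0,1), X = 0.422.
Then n_F = 0.633, n_T = 1.21, so y_F = 0.523.

y_F = 0.523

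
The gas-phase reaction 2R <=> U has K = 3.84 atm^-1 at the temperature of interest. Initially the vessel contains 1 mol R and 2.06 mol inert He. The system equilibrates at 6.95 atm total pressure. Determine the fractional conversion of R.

X = 0.800

Take 1 mol R as basis and let X be its fractional conversion, so ξ = 0.5X.
Moles: n_R = 1 − X; n_U = 0.5X; n_I = 2.06 (inert).
Summing: n_T = 3.06 − 0.5X.
With p_i = (n_i/n_T)P, K = p_U / (p_R^2).
Equating to 3.84 atm^-1 and solving on 0 < X < 1: X = 0.800.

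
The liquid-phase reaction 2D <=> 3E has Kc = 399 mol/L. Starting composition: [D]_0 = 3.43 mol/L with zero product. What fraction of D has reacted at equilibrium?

X = 0.863

Let X = conversion of D; extent ξ = 3.43X/2 mol/L.
Concentrations: [D] = 3.43 − 3.43X; [E] = 5.15X.
Kc = [E]^3 / ([D]^2).
Setting equal to 399 and solving for X on (0,1) gives X = 0.863.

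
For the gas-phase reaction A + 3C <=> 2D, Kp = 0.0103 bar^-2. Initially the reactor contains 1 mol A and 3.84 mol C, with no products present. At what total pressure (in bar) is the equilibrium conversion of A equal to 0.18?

P = 2.93 bar

Basis: 1 mol A initially; let X = conversion of A. Extent ξ = X.
Species balance: n_A = 1 − X; n_C = 3.84 − 3X; n_D = 2X.
Summing: n_T = 4.84 − 2X.
Kp = p_D^2 / (p_A p_C^3) with p_i = (n_i/n_T)·P.
At X = 0.18: the mole-fraction product g(X) = Π y_i^ν_i = 0.08827. Since Kp = g(X)·P^{-2}, P = (g/Kp)^(1/2) = (0.08827/0.0103)^(1/2) = 2.93 bar.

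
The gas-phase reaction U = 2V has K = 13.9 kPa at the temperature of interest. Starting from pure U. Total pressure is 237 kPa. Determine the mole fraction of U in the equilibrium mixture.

Basis: 1 mol U initially; let X = conversion of U. Extent ξ = X.
Moles: n_U = 1 − X; n_V = 2X.
n_T = Σnᵢ = 1 + X.
y_i = n_i/n_T, p_i = y_i·P. K = p_V^2 / (p_U).
Equating to 13.9 kPa and solving on 0 < X < 1: X = 0.120.
Then n_U = 0.88, n_T = 1.12, so y_U = 0.785.

y_U = 0.785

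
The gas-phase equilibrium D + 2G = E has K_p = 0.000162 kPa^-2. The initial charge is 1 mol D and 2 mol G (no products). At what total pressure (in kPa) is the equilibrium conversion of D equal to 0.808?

Let X = conversion of D (basis 1 mol D); extent of reaction ξ = X.
At extent ξ: n_D = 1 − X; n_G = 2 − 2X; n_E = X.
Summing: n_T = 3 − 2X.
K_p = p_E / (p_D p_G^2) with p_i = (n_i/n_T)·P.
At X = 0.808: the mole-fraction product g(X) = Π y_i^ν_i = 54.67. Since K_p = g(X)·P^{-2}, P = (g/K_p)^(1/2) = (54.67/0.000162)^(1/2) = 581 kPa.

P = 581 kPa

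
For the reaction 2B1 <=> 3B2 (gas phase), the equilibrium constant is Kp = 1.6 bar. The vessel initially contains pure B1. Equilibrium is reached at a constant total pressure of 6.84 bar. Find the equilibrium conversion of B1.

Take 1 mol B1 as basis and let X be its fractional conversion, so ξ = 0.5X.
At extent ξ: n_B1 = 1 − X; n_B2 = 1.5X.
Total moles n_T = 1 + 0.5X.
Mole fractions y_i = n_i/n_T; Kp = p_B2^3 / (p_B1^2) with p_i = y_i·P.
Substituting and setting equal to 1.6 bar gives a polynomial in X; the root in (0,1) is X = 0.331.

X = 0.331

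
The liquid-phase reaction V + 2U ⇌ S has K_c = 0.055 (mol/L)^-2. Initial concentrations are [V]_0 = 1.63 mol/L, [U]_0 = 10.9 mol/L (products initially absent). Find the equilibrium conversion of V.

Let X = conversion of V; extent ξ = 1.63·X mol/L.
Concentrations: [V] = 1.63 − 1.63X; [U] = 10.9 − 3.26X; [S] = 1.63X.
K_c = [S] / ([V] [U]^2).
Equating to 0.055 (mol/L)^-2: the physical root is X = 0.792.

X = 0.792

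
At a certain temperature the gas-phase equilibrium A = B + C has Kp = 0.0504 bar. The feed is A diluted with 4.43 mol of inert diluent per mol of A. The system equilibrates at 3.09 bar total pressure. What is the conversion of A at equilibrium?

X = 0.262

Basis: 1 mol A initially; let X = conversion of A. Extent ξ = X.
Moles: n_A = 1 − X; n_B = X; n_C = X; n_I = 4.43 (inert).
Total moles n_T = 5.43 + X.
y_i = n_i/n_T, p_i = y_i·P. Kp = p_B p_C / (p_A).
Substituting and setting equal to 0.0504 bar gives a polynomial in X; the root in (0,1) is X = 0.262.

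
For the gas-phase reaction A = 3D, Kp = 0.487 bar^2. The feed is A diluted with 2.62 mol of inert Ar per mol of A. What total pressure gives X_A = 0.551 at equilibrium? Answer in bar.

P = 1.04 bar

Take 1 mol A as basis and let X be its fractional conversion, so ξ = X.
At extent ξ: n_A = 1 − X; n_D = 3X; n_I = 2.62 (inert).
n_T = Σnᵢ = 3.62 + 2X.
Kp = p_D^3 / (p_A) with p_i = (n_i/n_T)·P.
At X = 0.551: the mole-fraction product g(X) = Π y_i^ν_i = 0.4511. Since Kp = g(X)·P^{2}, P = (Kp/g)^(1/2) = (0.487/0.4511)^(1/2) = 1.04 bar.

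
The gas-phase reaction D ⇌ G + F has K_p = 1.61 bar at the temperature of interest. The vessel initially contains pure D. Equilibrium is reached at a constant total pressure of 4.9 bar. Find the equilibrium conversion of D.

Take 1 mol D as basis and let X be its fractional conversion, so ξ = X.
Moles: n_D = 1 − X; n_G = X; n_F = X.
n_T = Σnᵢ = 1 + X.
y_i = n_i/n_T, p_i = y_i·P. K_p = p_G p_F / (p_D).
Substituting and setting equal to 1.61 bar gives a polynomial in X; the root in (0,1) is X = 0.497.

X = 0.497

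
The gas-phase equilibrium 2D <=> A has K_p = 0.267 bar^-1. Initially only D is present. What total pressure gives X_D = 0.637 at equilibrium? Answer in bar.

Take 1 mol D as basis and let X be its fractional conversion, so ξ = 0.5X.
Species balance: n_D = 1 − X; n_A = 0.5X.
n_T = Σnᵢ = 1 − 0.5X.
K_p = p_A / (p_D^2) with p_i = (n_i/n_T)·P.
At X = 0.637: the mole-fraction product g(X) = Π y_i^ν_i = 1.647. Since K_p = g(X)·P^{-1}, P = (g/K_p)^(1/1) = (1.647/0.267)^(1/1) = 6.17 bar.

P = 6.17 bar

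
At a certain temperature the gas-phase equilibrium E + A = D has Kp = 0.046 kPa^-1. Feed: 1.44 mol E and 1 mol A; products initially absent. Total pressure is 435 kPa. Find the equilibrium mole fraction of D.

Basis: 1 mol A initially; let X = conversion of A. Extent ξ = X.
Moles: n_E = 1.44 − X; n_A = 1 − X; n_D = X.
Total moles n_T = 2.44 − X.
With p_i = (n_i/n_T)P, Kp = p_D / (p_E p_A).
Setting this equal to 0.046 kPa^-1 and taking the physical root (0 < X < 1) gives X = 0.878.
Then n_D = 0.878, n_T = 1.56, so y_D = 0.562.

y_D = 0.562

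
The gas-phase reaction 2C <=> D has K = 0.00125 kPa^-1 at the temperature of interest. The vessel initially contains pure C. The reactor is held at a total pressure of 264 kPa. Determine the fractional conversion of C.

Take 1 mol C as basis and let X be its fractional conversion, so ξ = 0.5X.
Moles: n_C = 1 − X; n_D = 0.5X.
Summing: n_T = 1 − 0.5X.
With p_i = (n_i/n_T)P, K = p_D / (p_C^2).
Equating to 0.00125 kPa^-1 and solving on 0 < X < 1: X = 0.343.

X = 0.343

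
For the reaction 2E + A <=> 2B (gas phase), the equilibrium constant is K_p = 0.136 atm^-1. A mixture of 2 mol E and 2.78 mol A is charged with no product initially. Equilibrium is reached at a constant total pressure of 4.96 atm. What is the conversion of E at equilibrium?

X = 0.378

Basis: 2 mol E initially; let X = conversion of E. Extent ξ = X.
At extent ξ: n_E = 2 − 2X; n_A = 2.78 − X; n_B = 2X.
Total moles n_T = 4.78 − X.
y_i = n_i/n_T, p_i = y_i·P. K_p = p_B^2 / (p_E^2 p_A).
Substituting and setting equal to 0.136 atm^-1 gives a polynomial in X; the root in (0,1) is X = 0.378.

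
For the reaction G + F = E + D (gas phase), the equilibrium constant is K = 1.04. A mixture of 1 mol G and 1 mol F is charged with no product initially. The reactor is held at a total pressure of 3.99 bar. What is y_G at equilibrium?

y_G = 0.248

Basis: 1 mol G initially; let X = conversion of G. Extent ξ = X.
Mole table: n_G = 1 − X; n_F = 1 − X; n_E = X; n_D = X.
Total moles n_T = 2 (Δν = 0, constant).
With p_i = (n_i/n_T)P, K = p_E p_D / (p_G p_F).
Setting this equal to 1.04 and taking the physical root (0 < X < 1) gives X = 0.505.
Then n_G = 0.495, n_T = 2, so y_G = 0.248.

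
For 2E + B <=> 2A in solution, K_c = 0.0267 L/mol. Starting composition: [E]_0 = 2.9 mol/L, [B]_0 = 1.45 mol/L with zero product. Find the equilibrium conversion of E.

X = 0.153

Let X = conversion of E; extent ξ = 2.9X/2 mol/L.
Concentrations: [E] = 2.9 − 2.9X; [B] = 1.45 − 1.45X; [A] = 2.9X.
K_c = [A]^2 / ([E]^2 [B]).
Equating to 0.0267 L/mol: the physical root is X = 0.153.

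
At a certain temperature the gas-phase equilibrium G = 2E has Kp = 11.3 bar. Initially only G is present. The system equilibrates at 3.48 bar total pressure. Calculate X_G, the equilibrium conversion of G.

Basis: 1 mol G initially; let X = conversion of G. Extent ξ = X.
Moles: n_G = 1 − X; n_E = 2X.
n_T = Σnᵢ = 1 + X.
y_i = n_i/n_T, p_i = y_i·P. Kp = p_E^2 / (p_G).
This yields a degree-2 equation in X; solving on (0,1), X = 0.669.

X = 0.669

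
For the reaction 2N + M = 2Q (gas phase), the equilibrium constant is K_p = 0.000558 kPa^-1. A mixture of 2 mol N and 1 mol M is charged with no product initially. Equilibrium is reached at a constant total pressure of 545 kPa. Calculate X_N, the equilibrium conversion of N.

Take 2 mol N as basis and let X be its fractional conversion, so ξ = X.
Mole table: n_N = 2 − 2X; n_M = 1 − X; n_Q = 2X.
n_T = Σnᵢ = 3 − X.
y_i = n_i/n_T, p_i = y_i·P. K_p = p_Q^2 / (p_N^2 p_M).
Substituting and setting equal to 0.000558 kPa^-1 gives a polynomial in X; the root in (0,1) is X = 0.226.

X = 0.226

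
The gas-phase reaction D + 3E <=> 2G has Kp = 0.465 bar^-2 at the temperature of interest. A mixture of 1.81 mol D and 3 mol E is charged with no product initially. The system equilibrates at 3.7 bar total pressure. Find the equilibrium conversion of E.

Basis: 3 mol E initially; let X = conversion of E. Extent ξ = X.
Species balance: n_D = 1.81 − X; n_E = 3 − 3X; n_G = 2X.
Total moles n_T = 4.81 − 2X.
With p_i = (n_i/n_T)P, Kp = p_G^2 / (p_D p_E^3).
Equating to 0.465 bar^-2 and solving on 0 < X < 1: X = 0.567.

X = 0.567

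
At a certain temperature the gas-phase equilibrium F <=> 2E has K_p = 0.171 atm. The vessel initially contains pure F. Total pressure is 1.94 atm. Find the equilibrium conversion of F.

X = 0.147

Let X = conversion of F (basis 1 mol F); extent of reaction ξ = X.
Mole table: n_F = 1 − X; n_E = 2X.
Total moles n_T = 1 + X.
With p_i = (n_i/n_T)P, K_p = p_E^2 / (p_F).
Equating to 0.171 atm and solving on 0 < X < 1: X = 0.147.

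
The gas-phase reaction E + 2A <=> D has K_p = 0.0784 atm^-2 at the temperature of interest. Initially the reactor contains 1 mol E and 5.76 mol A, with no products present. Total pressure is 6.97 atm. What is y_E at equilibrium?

y_E = 0.053

Basis: 1 mol E initially; let X = conversion of E. Extent ξ = X.
At extent ξ: n_E = 1 − X; n_A = 5.76 − 2X; n_D = X.
Summing: n_T = 6.76 − 2X.
y_i = n_i/n_T, p_i = y_i·P. K_p = p_D / (p_E p_A^2).
Equating to 0.0784 atm^-2 and solving on 0 < X < 1: X = 0.715.
Then n_E = 0.285, n_T = 5.33, so y_E = 0.053.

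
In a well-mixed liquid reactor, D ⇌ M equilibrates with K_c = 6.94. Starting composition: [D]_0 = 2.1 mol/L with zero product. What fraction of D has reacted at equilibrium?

Let X = conversion of D; extent ξ = 2.1·X mol/L.
Concentrations: [D] = 2.1 − 2.1X; [M] = 2.1X.
K_c = [M] / ([D]).
Setting equal to 6.94 and solving for X on (0,1) gives X = 0.874.

X = 0.874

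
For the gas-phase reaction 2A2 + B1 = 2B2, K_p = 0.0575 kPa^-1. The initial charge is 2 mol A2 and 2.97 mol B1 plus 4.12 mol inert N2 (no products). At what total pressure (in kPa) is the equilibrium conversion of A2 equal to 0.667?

Basis: 2 mol A2 initially; let X = conversion of A2. Extent ξ = X.
At extent ξ: n_A2 = 2 − 2X; n_B1 = 2.97 − X; n_B2 = 2X; n_I = 4.12 (inert).
Total moles n_T = 9.09 − X.
K_p = p_B2^2 / (p_A2^2 p_B1) with p_i = (n_i/n_T)·P.
At X = 0.667: the mole-fraction product g(X) = Π y_i^ν_i = 14.67. Since K_p = g(X)·P^{-1}, P = (g/K_p)^(1/1) = (14.67/0.0575)^(1/1) = 255 kPa.

P = 255 kPa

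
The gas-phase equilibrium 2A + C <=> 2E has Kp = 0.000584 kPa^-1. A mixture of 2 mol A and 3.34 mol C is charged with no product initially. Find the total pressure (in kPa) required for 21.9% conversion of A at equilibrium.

P = 221 kPa

Basis: 2 mol A initially; let X = conversion of A. Extent ξ = X.
Moles: n_A = 2 − 2X; n_C = 3.34 − X; n_E = 2X.
Total moles n_T = 5.34 − X.
Kp = p_E^2 / (p_A^2 p_C) with p_i = (n_i/n_T)·P.
At X = 0.219: the mole-fraction product g(X) = Π y_i^ν_i = 0.129. Since Kp = g(X)·P^{-1}, P = (g/Kp)^(1/1) = (0.129/0.000584)^(1/1) = 221 kPa.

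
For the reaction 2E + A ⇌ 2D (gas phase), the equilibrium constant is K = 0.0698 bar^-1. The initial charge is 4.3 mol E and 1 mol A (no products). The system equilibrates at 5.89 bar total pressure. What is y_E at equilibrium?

y_E = 0.716

Take 1 mol A as basis and let X be its fractional conversion, so ξ = X.
At extent ξ: n_E = 4.3 − 2X; n_A = 1 − X; n_D = 2X.
Summing: n_T = 5.3 − X.
y_i = n_i/n_T, p_i = y_i·P. K = p_D^2 / (p_E^2 p_A).
Substituting and setting equal to 0.0698 bar^-1 gives a polynomial in X; the root in (0,1) is X = 0.395.
Then n_E = 3.51, n_T = 4.9, so y_E = 0.716.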